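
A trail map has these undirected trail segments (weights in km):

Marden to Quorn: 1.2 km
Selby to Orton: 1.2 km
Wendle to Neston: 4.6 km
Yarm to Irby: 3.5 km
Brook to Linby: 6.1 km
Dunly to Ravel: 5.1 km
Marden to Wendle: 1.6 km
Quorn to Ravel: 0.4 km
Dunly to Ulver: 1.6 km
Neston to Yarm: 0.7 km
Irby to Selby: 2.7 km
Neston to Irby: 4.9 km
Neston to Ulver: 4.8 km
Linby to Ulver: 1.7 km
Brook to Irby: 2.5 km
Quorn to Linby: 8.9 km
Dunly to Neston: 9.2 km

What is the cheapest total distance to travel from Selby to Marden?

13.1 km

Enumerating some paths:
Selby–Irby–Yarm–Neston–Ulver–Dunly–Ravel–Quorn–Marden: 2.7+3.5+0.7+4.8+1.6+5.1+0.4+1.2 = 20
Selby–Irby–Neston–Wendle–Marden: 2.7+4.9+4.6+1.6 = 13.8
Selby–Irby–Yarm–Neston–Wendle–Marden: 2.7+3.5+0.7+4.6+1.6 = 13.1
Cheapest is Selby–Irby–Yarm–Neston–Wendle–Marden at 13.1 km.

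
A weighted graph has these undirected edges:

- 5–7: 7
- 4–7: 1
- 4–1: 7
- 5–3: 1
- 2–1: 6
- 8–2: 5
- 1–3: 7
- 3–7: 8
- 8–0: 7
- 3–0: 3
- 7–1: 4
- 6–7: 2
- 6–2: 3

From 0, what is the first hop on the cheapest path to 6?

3

Enumerating some paths:
0–3–1–7–6: 3+7+4+2 = 16
0–8–2–6: 7+5+3 = 15
0–3–7–6: 3+8+2 = 13
Cheapest is 0–3–7–6 at 13.
So from 0 the first move is to 3.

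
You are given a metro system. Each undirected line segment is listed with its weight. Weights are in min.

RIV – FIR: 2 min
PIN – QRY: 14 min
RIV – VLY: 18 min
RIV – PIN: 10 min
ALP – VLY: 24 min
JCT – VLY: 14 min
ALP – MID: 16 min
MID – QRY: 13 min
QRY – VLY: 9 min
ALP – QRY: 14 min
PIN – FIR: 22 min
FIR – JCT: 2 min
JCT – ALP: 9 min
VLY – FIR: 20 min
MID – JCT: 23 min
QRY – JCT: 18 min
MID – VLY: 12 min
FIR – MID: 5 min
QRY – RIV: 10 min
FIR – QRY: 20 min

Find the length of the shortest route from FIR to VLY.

16 min

Candidate routes:
FIR–JCT–VLY: 2+14 = 16
FIR–RIV–VLY: 2+18 = 20
FIR–MID–VLY: 5+12 = 17
The minimum is 16 min via FIR–JCT–VLY.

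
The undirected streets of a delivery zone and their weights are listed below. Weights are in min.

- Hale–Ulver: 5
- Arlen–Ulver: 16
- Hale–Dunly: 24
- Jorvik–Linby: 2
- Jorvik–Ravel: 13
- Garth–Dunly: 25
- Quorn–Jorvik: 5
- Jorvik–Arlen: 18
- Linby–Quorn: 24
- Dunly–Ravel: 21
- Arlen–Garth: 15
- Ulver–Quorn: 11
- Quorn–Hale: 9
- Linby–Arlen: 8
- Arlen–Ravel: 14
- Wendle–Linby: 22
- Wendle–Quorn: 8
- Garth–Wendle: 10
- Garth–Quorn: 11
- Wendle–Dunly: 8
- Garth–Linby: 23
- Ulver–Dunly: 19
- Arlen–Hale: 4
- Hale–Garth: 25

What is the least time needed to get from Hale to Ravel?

Candidate routes:
Hale–Arlen–Linby–Jorvik–Ravel: 4+8+2+13 = 27
Hale–Quorn–Jorvik–Ravel: 9+5+13 = 27
Hale–Arlen–Ravel: 4+14 = 18
The minimum is 18 min via Hale–Arlen–Ravel.

18 min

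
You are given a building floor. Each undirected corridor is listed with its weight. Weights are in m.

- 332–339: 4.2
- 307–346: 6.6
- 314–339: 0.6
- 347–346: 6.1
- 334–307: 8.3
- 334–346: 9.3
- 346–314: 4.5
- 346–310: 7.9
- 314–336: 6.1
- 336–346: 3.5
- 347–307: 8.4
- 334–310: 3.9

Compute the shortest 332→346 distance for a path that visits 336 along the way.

14.4 m

Best 332 to 336: 332 → 339 → 314 → 336 costing 10.9
Shortest 336→346: 336 → 346 = 3.5
Total via 336: 10.9 + 3.5 = 14.4 m.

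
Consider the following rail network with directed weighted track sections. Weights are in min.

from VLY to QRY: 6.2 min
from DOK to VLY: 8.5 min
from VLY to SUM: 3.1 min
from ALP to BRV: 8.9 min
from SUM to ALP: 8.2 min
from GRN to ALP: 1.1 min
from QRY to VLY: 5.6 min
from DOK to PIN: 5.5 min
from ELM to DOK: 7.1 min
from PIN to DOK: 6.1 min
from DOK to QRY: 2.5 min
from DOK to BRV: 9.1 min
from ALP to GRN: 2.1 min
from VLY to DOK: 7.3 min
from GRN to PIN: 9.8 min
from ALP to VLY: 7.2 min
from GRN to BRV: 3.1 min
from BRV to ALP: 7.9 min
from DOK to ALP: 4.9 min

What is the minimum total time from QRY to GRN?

Enumerating some paths:
QRY → VLY → DOK → ALP → GRN: 5.6+7.3+4.9+2.1 = 19.9
QRY → VLY → SUM → ALP → GRN: 5.6+3.1+8.2+2.1 = 19
The minimum is 19 min via QRY → VLY → SUM → ALP → GRN.

19 min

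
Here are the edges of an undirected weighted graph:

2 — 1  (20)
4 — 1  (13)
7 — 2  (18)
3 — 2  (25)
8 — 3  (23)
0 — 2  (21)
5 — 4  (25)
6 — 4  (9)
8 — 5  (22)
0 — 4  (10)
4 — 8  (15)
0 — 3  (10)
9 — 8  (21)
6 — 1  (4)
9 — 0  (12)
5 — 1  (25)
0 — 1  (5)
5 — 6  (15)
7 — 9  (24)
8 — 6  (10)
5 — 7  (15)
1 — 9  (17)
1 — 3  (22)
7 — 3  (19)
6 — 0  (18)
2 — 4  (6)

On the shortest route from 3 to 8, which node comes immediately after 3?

8

Enumerating some paths:
3 → 0 → 1 → 6 → 8: 10+5+4+10 = 29
3 → 8: 23 = 23
Cheapest is 3 → 8 at 23.
So from 3 the first move is to 8.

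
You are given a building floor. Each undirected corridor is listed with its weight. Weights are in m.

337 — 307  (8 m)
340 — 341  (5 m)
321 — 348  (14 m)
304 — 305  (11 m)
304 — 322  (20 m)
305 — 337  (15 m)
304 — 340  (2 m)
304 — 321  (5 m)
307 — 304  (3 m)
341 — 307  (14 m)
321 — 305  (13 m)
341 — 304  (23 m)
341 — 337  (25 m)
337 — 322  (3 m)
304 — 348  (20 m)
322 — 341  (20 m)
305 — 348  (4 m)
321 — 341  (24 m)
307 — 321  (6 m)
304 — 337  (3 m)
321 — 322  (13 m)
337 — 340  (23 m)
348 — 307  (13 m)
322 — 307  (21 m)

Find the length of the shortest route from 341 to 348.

22 m

Settle nodes by increasing distance from 341:
341: 0
340: 5  (via 341)
304: 7  (via 340)
337: 10  (via 304)
307: 10  (via 304)
321: 12  (via 304)
322: 13  (via 337)
305: 18  (via 304)
348: 22  (via 305)
Shortest route: 341 → 340 → 304 → 305 → 348 = 22 m.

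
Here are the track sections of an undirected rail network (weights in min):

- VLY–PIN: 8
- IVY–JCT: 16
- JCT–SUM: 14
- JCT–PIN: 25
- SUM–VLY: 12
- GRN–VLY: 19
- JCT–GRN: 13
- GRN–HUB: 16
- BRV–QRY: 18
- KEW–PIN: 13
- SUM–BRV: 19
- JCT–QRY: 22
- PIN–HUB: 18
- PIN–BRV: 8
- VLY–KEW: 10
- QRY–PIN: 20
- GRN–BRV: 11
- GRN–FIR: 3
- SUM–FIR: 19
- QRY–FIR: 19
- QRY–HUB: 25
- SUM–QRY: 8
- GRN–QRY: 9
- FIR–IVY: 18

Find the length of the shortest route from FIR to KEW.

32 min

Candidate routes:
FIR - GRN - BRV - PIN - VLY - KEW: 3+11+8+8+10 = 40
FIR - GRN - VLY - KEW: 3+19+10 = 32
FIR - GRN - BRV - PIN - KEW: 3+11+8+13 = 35
Cheapest is FIR - GRN - VLY - KEW at 32 min.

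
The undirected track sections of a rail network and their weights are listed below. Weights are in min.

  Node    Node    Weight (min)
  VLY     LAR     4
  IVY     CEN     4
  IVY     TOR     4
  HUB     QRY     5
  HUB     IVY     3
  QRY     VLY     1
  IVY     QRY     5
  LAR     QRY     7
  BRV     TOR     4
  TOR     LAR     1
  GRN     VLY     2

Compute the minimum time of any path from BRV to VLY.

9 min

Settle nodes by increasing distance from BRV:
BRV: 0
TOR: 4  (via BRV)
LAR: 5  (via TOR)
IVY: 8  (via TOR)
VLY: 9  (via LAR)
Shortest route: BRV → TOR → LAR → VLY = 9 min.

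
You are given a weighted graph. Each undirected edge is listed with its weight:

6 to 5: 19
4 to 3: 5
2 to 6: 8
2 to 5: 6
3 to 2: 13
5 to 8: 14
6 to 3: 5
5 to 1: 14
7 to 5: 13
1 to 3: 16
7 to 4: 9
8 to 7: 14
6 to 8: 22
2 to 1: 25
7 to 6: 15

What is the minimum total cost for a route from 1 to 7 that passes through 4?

Best 1 to 4: 1 → 3 → 4 costing 21
Best 4 to 7: 4 → 7 costing 9
Total via 4: 21 + 9 = 30.

30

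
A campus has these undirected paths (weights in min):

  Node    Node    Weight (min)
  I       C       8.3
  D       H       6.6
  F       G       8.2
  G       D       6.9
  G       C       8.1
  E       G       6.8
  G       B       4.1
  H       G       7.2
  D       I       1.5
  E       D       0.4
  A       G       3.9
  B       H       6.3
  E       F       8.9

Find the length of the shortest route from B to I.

Candidate routes:
B → G → E → D → I: 4.1+6.8+0.4+1.5 = 12.8
B → G → D → I: 4.1+6.9+1.5 = 12.5
Cheapest is B → G → D → I at 12.5 min.

12.5 min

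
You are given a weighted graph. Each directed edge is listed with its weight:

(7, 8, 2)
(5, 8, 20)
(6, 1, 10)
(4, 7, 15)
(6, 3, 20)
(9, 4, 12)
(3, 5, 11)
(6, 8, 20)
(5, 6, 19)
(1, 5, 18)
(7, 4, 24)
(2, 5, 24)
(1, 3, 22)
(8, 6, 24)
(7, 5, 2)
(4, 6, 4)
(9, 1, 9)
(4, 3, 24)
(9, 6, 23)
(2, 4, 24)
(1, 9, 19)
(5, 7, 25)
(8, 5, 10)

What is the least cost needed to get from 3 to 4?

60

Settle nodes by increasing distance from 3:
3: 0
5: 11  (via 3)
6: 30  (via 5)
8: 31  (via 5)
7: 36  (via 5)
1: 40  (via 6)
9: 59  (via 1)
4: 60  (via 7)
Shortest route: 3–5–7–4 = 60.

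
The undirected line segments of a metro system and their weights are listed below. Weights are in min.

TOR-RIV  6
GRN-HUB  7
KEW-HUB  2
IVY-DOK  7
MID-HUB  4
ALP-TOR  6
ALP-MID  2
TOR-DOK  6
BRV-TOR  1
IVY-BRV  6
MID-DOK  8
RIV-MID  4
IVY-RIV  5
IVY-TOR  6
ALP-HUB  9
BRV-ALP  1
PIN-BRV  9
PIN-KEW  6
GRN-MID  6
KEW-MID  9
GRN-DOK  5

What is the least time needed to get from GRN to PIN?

15 min

Compare a few routes:
GRN–MID–HUB–KEW–PIN: 6+4+2+6 = 18
GRN–MID–ALP–BRV–PIN: 6+2+1+9 = 18
GRN–MID–KEW–PIN: 6+9+6 = 21
GRN–HUB–KEW–PIN: 7+2+6 = 15
The minimum is 15 min via GRN–HUB–KEW–PIN.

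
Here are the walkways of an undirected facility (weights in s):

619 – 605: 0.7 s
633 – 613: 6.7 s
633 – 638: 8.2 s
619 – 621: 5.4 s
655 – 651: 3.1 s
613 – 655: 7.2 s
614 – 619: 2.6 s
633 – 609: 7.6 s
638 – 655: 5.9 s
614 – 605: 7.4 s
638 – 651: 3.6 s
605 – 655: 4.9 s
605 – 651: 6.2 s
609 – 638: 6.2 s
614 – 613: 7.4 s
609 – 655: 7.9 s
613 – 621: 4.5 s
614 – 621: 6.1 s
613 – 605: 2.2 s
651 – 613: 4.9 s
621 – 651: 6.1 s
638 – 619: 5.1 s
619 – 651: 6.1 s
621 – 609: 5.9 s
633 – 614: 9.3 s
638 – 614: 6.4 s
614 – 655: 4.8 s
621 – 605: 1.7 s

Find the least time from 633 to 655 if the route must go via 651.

Shortest 633→651: 633–613–651 = 11.6
Shortest 651→655: 651–655 = 3.1
Total via 651: 11.6 + 3.1 = 14.7 s.

14.7 s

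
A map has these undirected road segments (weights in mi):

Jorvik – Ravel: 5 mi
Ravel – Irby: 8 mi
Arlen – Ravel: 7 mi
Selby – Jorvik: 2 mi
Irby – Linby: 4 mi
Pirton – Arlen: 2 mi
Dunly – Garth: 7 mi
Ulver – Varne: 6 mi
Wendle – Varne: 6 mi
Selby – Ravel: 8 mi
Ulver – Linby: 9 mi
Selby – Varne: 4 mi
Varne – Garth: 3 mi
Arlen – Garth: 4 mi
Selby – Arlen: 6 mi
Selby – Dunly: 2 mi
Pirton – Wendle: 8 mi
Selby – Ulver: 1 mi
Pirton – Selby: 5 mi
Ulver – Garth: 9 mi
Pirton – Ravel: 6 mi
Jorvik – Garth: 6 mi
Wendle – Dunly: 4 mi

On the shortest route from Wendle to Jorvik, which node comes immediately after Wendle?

Dunly

Enumerating some paths:
Wendle → Dunly → Selby → Jorvik: 4+2+2 = 8
Wendle → Varne → Selby → Jorvik: 6+4+2 = 12
Cheapest is Wendle → Dunly → Selby → Jorvik at 8 mi.
So from Wendle the first move is to Dunly.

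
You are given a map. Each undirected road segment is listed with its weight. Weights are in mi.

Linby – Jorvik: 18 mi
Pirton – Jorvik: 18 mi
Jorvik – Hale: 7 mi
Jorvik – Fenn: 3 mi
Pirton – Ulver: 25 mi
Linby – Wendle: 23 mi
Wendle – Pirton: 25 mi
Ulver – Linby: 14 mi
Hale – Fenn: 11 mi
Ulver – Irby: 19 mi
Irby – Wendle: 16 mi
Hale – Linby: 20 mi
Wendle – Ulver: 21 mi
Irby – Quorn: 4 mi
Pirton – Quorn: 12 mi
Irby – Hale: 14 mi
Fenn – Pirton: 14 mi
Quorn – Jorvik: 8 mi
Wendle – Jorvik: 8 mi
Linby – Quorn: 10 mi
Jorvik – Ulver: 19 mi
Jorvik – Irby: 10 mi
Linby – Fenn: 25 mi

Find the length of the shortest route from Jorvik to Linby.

Compare a few routes:
Jorvik–Linby: 18 = 18
Jorvik–Hale–Linby: 7+20 = 27
Jorvik–Irby–Quorn–Linby: 10+4+10 = 24
Cheapest is Jorvik–Linby at 18 mi.

18 mi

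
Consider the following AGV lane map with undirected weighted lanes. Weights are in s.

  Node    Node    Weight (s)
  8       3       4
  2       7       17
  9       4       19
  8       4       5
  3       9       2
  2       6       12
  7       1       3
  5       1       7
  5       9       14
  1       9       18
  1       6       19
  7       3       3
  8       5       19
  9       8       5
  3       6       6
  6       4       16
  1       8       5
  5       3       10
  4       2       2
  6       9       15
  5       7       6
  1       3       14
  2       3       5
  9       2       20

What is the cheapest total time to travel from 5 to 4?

Enumerating some paths:
5 → 7 → 3 → 2 → 4: 6+3+5+2 = 16
5 → 3 → 2 → 4: 10+5+2 = 17
Cheapest is 5 → 7 → 3 → 2 → 4 at 16 s.

16 s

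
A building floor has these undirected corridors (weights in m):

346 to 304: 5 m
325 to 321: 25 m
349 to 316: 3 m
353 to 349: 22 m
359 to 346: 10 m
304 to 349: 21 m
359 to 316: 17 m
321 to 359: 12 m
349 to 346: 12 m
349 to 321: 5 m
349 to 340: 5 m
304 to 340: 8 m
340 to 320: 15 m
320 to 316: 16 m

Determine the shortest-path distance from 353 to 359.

Compare a few routes:
353–349–321–359: 22+5+12 = 39
353–349–316–359: 22+3+17 = 42
The minimum is 39 m via 353–349–321–359.

39 m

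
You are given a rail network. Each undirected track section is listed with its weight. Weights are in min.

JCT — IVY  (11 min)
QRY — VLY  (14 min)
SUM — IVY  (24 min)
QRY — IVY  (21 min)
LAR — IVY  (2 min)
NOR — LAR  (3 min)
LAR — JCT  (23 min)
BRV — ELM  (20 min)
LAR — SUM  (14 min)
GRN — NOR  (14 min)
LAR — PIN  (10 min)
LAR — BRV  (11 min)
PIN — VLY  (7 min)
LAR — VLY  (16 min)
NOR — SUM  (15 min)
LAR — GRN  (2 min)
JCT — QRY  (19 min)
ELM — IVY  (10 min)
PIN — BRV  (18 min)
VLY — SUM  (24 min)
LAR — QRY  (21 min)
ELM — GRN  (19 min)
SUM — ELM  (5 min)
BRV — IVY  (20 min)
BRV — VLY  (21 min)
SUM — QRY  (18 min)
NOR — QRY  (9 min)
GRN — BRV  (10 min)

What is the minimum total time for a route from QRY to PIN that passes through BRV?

Best QRY to BRV: QRY–NOR–LAR–BRV costing 23
Shortest BRV→PIN: BRV–PIN = 18
Total via BRV: 23 + 18 = 41 min.

41 min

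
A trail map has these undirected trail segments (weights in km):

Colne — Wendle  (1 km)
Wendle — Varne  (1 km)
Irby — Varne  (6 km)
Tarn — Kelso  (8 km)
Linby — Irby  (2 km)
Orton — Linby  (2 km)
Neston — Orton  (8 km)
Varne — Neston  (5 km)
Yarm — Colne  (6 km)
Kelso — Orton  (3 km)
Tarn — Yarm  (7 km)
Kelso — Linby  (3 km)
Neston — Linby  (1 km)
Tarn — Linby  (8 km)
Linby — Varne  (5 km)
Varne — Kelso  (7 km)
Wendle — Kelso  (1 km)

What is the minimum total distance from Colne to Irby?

Shortest distances from Colne:
Colne: 0
Wendle: 1  (via Colne)
Varne: 2  (via Wendle)
Kelso: 2  (via Wendle)
Orton: 5  (via Kelso)
Linby: 5  (via Kelso)
Yarm: 6  (via Colne)
Neston: 6  (via Linby)
Irby: 7  (via Linby)
Shortest route: Colne–Wendle–Kelso–Linby–Irby = 7 km.

7 km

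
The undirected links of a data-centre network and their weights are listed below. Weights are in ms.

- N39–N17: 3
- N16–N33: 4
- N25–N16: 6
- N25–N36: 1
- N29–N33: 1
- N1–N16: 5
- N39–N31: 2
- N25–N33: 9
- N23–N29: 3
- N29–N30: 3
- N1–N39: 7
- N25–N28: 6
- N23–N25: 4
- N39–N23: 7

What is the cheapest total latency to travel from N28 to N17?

20 ms

Running Dijkstra from N28:
N28: 0
N25: 6  (via N28)
N36: 7  (via N25)
N23: 10  (via N25)
N16: 12  (via N25)
N29: 13  (via N23)
N33: 14  (via N29)
N30: 16  (via N29)
N39: 17  (via N23)
N1: 17  (via N16)
N31: 19  (via N39)
N17: 20  (via N39)
Shortest route: N28 → N25 → N23 → N39 → N17 = 20 ms.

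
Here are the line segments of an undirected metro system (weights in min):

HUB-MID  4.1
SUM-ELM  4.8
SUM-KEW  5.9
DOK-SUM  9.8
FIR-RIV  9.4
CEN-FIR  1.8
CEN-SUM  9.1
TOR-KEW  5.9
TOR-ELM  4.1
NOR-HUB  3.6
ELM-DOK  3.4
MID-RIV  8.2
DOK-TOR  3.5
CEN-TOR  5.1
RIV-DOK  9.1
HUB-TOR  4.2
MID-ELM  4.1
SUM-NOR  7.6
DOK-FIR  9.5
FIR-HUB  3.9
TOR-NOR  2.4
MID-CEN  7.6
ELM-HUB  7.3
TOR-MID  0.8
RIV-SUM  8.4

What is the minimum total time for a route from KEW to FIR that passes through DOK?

18.9 min

Shortest KEW→DOK: KEW → TOR → DOK = 9.4
Shortest DOK→FIR: DOK → FIR = 9.5
Total via DOK: 9.4 + 9.5 = 18.9 min.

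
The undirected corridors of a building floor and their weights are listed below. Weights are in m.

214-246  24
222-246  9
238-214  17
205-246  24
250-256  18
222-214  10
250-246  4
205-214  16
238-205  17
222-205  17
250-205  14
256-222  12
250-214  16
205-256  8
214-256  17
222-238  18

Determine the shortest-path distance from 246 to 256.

21 m

Running Dijkstra from 246:
246: 0
250: 4  (via 246)
222: 9  (via 246)
205: 18  (via 250)
214: 19  (via 222)
256: 21  (via 222)
Shortest route: 246 → 222 → 256 = 21 m.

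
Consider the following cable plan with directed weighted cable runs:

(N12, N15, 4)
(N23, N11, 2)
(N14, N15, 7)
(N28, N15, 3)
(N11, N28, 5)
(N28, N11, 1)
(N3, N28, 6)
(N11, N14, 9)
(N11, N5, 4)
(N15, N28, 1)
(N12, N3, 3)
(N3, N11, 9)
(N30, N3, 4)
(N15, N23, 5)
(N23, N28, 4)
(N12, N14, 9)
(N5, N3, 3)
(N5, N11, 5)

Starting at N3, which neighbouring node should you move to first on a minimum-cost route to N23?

Enumerating some paths:
N3 → N28 → N15 → N23: 6+3+5 = 14
N3 → N28 → N11 → N14 → N15 → N23: 6+1+9+7+5 = 28
N3 → N11 → N28 → N15 → N23: 9+5+3+5 = 22
The minimum is 14 via N3 → N28 → N15 → N23.
So from N3 the first move is to N28.

N28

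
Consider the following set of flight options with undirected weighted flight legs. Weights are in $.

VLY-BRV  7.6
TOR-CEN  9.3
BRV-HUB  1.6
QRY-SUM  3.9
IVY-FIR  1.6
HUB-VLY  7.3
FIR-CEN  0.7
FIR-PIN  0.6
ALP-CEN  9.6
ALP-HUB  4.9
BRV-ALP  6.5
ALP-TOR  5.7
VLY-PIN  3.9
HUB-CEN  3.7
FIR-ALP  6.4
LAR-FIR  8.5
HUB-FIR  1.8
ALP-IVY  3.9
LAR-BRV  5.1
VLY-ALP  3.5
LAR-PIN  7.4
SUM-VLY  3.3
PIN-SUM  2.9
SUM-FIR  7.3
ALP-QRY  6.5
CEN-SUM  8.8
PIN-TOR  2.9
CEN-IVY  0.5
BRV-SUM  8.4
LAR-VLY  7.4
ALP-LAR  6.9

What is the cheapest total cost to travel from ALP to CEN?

Enumerating some paths:
ALP - HUB - FIR - CEN: 4.9+1.8+0.7 = 7.4
ALP - IVY - CEN: 3.9+0.5 = 4.4
ALP - FIR - CEN: 6.4+0.7 = 7.1
ALP - IVY - FIR - CEN: 3.9+1.6+0.7 = 6.2
Cheapest is ALP - IVY - CEN at $4.4.

$4.4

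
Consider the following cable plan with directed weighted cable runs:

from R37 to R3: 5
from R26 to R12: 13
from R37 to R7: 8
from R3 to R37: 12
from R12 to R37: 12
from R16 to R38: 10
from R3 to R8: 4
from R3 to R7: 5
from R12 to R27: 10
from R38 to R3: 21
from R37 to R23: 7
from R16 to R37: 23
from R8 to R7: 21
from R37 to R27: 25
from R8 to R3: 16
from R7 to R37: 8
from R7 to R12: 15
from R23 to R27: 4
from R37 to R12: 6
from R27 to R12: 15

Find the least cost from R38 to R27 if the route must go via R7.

45

Best R38 to R7: R38 → R3 → R7 costing 26
Best R7 to R27: R7 → R37 → R23 → R27 costing 19
Total via R7: 26 + 19 = 45.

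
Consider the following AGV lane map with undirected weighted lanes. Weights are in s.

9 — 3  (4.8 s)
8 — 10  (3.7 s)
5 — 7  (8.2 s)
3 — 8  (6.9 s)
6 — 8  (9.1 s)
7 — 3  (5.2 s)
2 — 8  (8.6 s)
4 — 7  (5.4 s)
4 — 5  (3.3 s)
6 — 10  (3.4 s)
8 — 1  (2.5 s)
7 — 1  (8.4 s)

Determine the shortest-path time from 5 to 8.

19.1 s

Shortest distances from 5:
5: 0
4: 3.3  (via 5)
7: 8.2  (via 5)
3: 13.4  (via 7)
1: 16.6  (via 7)
9: 18.2  (via 3)
8: 19.1  (via 1)
Shortest route: 5 → 7 → 1 → 8 = 19.1 s.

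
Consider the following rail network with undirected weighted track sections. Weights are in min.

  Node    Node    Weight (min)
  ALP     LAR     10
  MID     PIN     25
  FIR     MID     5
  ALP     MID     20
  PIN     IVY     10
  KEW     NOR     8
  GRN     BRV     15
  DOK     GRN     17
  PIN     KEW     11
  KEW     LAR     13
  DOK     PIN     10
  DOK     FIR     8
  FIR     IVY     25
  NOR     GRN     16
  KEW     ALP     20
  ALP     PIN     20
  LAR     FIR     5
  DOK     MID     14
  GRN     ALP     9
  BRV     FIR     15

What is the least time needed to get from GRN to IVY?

Shortest distances from GRN:
GRN: 0
ALP: 9  (via GRN)
BRV: 15  (via GRN)
NOR: 16  (via GRN)
DOK: 17  (via GRN)
LAR: 19  (via ALP)
KEW: 24  (via NOR)
FIR: 24  (via LAR)
PIN: 27  (via DOK)
MID: 29  (via ALP)
IVY: 37  (via PIN)
Shortest route: GRN–DOK–PIN–IVY = 37 min.

37 min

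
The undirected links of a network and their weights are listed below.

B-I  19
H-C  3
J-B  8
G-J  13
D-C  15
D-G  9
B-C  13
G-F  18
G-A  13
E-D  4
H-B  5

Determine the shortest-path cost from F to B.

39

Settle nodes by increasing distance from F:
F: 0
G: 18  (via F)
D: 27  (via G)
A: 31  (via G)
E: 31  (via D)
J: 31  (via G)
B: 39  (via J)
Shortest route: F → G → J → B = 39.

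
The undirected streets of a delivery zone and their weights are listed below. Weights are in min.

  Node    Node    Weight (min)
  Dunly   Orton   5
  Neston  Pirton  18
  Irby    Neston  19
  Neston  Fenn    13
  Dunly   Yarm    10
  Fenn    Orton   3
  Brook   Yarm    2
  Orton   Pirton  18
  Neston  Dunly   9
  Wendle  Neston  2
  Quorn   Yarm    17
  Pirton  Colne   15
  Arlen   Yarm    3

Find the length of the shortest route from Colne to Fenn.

Enumerating some paths:
Colne–Pirton–Neston–Dunly–Orton–Fenn: 15+18+9+5+3 = 50
Colne–Pirton–Orton–Fenn: 15+18+3 = 36
Colne–Pirton–Neston–Fenn: 15+18+13 = 46
The minimum is 36 min via Colne–Pirton–Orton–Fenn.

36 min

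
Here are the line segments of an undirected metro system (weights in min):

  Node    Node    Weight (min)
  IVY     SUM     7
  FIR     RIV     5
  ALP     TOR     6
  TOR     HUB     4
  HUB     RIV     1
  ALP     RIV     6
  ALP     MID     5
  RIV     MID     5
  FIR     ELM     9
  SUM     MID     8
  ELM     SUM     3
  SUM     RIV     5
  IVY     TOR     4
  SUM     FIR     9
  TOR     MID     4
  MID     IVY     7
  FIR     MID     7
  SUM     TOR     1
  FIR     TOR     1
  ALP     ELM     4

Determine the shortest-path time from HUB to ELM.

8 min

Running Dijkstra from HUB:
HUB: 0
RIV: 1  (via HUB)
TOR: 4  (via HUB)
SUM: 5  (via TOR)
FIR: 5  (via TOR)
MID: 6  (via RIV)
ALP: 7  (via RIV)
IVY: 8  (via TOR)
ELM: 8  (via SUM)
Shortest route: HUB → TOR → SUM → ELM = 8 min.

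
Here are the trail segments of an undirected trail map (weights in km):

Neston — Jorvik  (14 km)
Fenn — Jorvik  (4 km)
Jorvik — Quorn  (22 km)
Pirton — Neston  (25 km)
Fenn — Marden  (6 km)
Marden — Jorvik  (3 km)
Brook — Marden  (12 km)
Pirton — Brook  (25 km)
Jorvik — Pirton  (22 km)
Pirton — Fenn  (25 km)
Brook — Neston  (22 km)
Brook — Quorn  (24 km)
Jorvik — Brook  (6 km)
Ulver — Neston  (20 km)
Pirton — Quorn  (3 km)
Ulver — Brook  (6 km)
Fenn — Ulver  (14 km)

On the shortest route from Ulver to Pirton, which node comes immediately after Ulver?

Candidate routes:
Ulver–Brook–Jorvik–Pirton: 6+6+22 = 34
Ulver–Brook–Quorn–Pirton: 6+24+3 = 33
Ulver–Brook–Pirton: 6+25 = 31
The minimum is 31 km via Ulver–Brook–Pirton.
So from Ulver the first move is to Brook.

Brook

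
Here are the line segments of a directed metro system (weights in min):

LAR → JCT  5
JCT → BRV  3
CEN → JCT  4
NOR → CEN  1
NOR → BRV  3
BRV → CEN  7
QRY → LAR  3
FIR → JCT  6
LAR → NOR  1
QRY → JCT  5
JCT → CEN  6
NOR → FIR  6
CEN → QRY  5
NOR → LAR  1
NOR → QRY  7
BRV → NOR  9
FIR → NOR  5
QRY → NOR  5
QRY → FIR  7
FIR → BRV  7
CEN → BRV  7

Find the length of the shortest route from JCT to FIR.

18 min

Candidate routes:
JCT → CEN → QRY → LAR → NOR → FIR: 6+5+3+1+6 = 21
JCT → CEN → QRY → NOR → FIR: 6+5+5+6 = 22
JCT → BRV → CEN → QRY → FIR: 3+7+5+7 = 22
JCT → CEN → QRY → FIR: 6+5+7 = 18
The minimum is 18 min via JCT → CEN → QRY → FIR.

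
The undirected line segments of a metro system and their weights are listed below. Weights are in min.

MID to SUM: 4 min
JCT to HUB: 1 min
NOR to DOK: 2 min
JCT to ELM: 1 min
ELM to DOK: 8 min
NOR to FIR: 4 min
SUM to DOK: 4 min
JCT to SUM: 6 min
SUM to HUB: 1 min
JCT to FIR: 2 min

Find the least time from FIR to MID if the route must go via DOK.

Best FIR to DOK: FIR → NOR → DOK costing 6
Shortest DOK→MID: DOK → SUM → MID = 8
Total via DOK: 6 + 8 = 14 min.

14 min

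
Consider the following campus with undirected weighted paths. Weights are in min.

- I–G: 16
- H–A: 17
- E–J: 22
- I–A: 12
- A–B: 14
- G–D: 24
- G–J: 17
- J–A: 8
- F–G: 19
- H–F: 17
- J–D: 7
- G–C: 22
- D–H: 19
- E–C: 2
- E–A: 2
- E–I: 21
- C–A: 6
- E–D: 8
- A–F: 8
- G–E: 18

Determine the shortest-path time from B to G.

34 min

Enumerating some paths:
B → A → J → G: 14+8+17 = 39
B → A → E → G: 14+2+18 = 34
The minimum is 34 min via B → A → E → G.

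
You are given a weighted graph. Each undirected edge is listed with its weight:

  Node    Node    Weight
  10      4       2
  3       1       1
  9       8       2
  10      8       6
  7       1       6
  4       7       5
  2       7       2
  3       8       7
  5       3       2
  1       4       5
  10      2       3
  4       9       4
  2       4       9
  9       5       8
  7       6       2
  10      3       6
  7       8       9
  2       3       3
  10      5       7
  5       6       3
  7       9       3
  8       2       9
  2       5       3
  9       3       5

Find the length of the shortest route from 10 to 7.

5

Shortest distances from 10:
10: 0
4: 2  (via 10)
2: 3  (via 10)
7: 5  (via 2)
Shortest route: 10 → 2 → 7 = 5.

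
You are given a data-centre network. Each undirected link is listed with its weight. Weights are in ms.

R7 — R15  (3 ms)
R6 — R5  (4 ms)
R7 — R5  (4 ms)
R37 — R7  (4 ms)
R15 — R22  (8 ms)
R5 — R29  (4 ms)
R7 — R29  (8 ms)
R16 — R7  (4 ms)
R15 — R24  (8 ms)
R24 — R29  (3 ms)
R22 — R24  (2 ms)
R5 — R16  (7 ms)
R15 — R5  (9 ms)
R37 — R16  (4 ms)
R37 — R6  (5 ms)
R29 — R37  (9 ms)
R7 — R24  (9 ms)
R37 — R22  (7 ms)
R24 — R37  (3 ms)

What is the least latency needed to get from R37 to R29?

Candidate routes:
R37 → R24 → R29: 3+3 = 6
R37 → R29: 9 = 9
Cheapest is R37 → R24 → R29 at 6 ms.

6 ms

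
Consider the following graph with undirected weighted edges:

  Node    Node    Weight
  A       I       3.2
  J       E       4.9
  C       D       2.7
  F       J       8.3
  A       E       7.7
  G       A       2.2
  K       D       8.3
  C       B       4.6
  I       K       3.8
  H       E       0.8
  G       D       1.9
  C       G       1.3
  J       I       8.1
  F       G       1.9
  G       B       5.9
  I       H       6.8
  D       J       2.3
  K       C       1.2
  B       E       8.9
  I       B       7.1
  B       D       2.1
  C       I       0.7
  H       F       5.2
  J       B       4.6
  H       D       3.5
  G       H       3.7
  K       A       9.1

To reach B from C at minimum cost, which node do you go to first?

B

Compare a few routes:
C → G → D → B: 1.3+1.9+2.1 = 5.3
C → B: 4.6 = 4.6
C → D → B: 2.7+2.1 = 4.8
The minimum is 4.6 via C → B.
So from C the first move is to B.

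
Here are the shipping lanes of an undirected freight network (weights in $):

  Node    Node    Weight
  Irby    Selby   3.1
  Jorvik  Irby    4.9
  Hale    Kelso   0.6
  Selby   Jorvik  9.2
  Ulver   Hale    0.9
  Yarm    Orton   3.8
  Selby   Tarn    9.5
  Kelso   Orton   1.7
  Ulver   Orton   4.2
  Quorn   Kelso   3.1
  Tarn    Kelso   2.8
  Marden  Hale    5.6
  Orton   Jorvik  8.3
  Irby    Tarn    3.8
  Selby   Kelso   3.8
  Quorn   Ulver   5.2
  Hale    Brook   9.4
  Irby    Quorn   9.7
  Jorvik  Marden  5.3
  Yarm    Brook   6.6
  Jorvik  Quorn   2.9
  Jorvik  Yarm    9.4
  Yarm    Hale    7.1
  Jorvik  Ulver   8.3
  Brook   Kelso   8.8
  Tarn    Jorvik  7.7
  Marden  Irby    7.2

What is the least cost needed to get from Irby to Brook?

$15.4

Shortest distances from Irby:
Irby: 0
Selby: 3.1  (via Irby)
Tarn: 3.8  (via Irby)
Jorvik: 4.9  (via Irby)
Kelso: 6.6  (via Tarn)
Marden: 7.2  (via Irby)
Hale: 7.2  (via Kelso)
Quorn: 7.8  (via Jorvik)
Ulver: 8.1  (via Hale)
Orton: 8.3  (via Kelso)
Yarm: 12.1  (via Orton)
Brook: 15.4  (via Kelso)
Shortest route: Irby → Tarn → Kelso → Brook = $15.4.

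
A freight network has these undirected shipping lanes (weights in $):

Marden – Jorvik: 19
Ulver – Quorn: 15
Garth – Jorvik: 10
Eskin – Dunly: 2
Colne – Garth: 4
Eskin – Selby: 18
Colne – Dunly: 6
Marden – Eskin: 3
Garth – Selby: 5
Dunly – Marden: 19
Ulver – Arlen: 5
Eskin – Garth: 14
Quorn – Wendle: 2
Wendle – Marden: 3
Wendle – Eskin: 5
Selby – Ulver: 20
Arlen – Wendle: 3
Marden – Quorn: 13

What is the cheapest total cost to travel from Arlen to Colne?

Running Dijkstra from Arlen:
Arlen: 0
Wendle: 3  (via Arlen)
Quorn: 5  (via Wendle)
Ulver: 5  (via Arlen)
Marden: 6  (via Wendle)
Eskin: 8  (via Wendle)
Dunly: 10  (via Eskin)
Colne: 16  (via Dunly)
Shortest route: Arlen–Wendle–Eskin–Dunly–Colne = $16.

$16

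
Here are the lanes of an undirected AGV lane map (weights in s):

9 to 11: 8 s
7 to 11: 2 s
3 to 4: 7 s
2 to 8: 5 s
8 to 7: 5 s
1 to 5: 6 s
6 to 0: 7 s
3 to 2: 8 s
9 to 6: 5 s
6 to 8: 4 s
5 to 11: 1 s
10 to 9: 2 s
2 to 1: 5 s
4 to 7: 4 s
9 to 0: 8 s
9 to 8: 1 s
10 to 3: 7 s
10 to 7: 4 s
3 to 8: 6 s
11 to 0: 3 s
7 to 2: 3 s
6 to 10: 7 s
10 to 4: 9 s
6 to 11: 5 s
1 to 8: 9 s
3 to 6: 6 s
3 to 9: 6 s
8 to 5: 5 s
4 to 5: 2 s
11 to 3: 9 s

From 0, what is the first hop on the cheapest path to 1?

Enumerating some paths:
0–11–7–2–1: 3+2+3+5 = 13
0–11–5–1: 3+1+6 = 10
Cheapest is 0–11–5–1 at 10 s.
So from 0 the first move is to 11.

11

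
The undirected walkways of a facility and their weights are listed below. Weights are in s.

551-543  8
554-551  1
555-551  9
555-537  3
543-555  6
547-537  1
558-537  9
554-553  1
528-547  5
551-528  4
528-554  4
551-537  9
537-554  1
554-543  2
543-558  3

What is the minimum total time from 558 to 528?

9 s

Settle nodes by increasing distance from 558:
558: 0
543: 3  (via 558)
554: 5  (via 543)
537: 6  (via 554)
551: 6  (via 554)
553: 6  (via 554)
547: 7  (via 537)
528: 9  (via 554)
Shortest route: 558–543–554–528 = 9 s.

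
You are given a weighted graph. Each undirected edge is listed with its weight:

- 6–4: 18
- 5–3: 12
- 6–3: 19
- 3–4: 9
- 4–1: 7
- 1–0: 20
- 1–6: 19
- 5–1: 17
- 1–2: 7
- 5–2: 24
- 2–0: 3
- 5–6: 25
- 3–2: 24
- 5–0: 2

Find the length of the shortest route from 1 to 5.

12

Shortest distances from 1:
1: 0
2: 7  (via 1)
4: 7  (via 1)
0: 10  (via 2)
5: 12  (via 0)
Shortest route: 1 → 2 → 0 → 5 = 12.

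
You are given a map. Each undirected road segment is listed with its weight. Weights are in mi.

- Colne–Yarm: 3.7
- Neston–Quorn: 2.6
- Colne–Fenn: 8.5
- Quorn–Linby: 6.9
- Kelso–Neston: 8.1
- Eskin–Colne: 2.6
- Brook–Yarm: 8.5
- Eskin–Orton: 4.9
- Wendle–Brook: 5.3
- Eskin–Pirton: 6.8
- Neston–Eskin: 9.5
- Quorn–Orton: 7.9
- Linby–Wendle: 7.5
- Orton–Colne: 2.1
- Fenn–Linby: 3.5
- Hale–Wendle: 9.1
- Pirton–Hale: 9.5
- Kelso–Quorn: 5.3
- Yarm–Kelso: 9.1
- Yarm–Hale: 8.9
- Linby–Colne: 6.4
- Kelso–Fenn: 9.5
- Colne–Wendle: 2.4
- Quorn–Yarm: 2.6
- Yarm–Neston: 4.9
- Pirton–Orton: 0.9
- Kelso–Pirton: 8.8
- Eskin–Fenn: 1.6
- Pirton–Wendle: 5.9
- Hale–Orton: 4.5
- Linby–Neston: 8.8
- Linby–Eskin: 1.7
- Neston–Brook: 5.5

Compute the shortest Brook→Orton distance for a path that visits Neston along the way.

16 mi

Shortest Brook→Neston: Brook–Neston = 5.5
Shortest Neston→Orton: Neston–Quorn–Orton = 10.5
Total via Neston: 5.5 + 10.5 = 16 mi.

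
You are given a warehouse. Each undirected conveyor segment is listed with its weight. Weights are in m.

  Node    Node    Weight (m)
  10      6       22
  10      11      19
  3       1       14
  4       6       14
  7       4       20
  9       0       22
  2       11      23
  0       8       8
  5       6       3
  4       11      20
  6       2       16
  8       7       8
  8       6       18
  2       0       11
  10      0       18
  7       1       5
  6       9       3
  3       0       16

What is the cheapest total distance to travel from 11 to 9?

37 m

Settle nodes by increasing distance from 11:
11: 0
10: 19  (via 11)
4: 20  (via 11)
2: 23  (via 11)
0: 34  (via 2)
6: 34  (via 4)
5: 37  (via 6)
9: 37  (via 6)
Shortest route: 11 → 4 → 6 → 9 = 37 m.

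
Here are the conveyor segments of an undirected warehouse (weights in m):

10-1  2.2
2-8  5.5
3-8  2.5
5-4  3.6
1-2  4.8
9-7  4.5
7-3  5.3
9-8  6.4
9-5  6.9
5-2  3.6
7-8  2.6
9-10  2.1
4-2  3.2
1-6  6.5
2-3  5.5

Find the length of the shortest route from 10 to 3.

11 m

Candidate routes:
10–9–7–3: 2.1+4.5+5.3 = 11.9
10–9–7–8–3: 2.1+4.5+2.6+2.5 = 11.7
10–9–8–3: 2.1+6.4+2.5 = 11
Cheapest is 10–9–8–3 at 11 m.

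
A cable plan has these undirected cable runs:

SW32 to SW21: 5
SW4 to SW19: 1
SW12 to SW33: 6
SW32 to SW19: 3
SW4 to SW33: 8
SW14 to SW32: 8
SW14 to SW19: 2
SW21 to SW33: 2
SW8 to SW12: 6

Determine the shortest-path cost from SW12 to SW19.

Enumerating some paths:
SW12 → SW33 → SW4 → SW19: 6+8+1 = 15
SW12 → SW33 → SW21 → SW32 → SW14 → SW19: 6+2+5+8+2 = 23
SW12 → SW33 → SW21 → SW32 → SW19: 6+2+5+3 = 16
The minimum is 15 via SW12 → SW33 → SW4 → SW19.

15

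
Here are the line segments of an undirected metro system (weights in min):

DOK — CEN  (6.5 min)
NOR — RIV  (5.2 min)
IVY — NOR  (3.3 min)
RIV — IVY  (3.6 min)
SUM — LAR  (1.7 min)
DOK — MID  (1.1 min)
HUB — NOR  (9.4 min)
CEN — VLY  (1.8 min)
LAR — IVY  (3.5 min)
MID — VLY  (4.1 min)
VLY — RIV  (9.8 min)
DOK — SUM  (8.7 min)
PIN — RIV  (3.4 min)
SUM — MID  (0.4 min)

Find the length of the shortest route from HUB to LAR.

16.2 min

Shortest distances from HUB:
HUB: 0
NOR: 9.4  (via HUB)
IVY: 12.7  (via NOR)
RIV: 14.6  (via NOR)
LAR: 16.2  (via IVY)
Shortest route: HUB → NOR → IVY → LAR = 16.2 min.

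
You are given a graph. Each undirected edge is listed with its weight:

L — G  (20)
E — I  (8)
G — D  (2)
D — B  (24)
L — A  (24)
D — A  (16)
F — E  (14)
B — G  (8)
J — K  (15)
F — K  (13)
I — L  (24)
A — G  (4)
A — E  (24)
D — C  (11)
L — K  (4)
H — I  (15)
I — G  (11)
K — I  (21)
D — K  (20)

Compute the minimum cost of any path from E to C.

Shortest distances from E:
E: 0
I: 8  (via E)
F: 14  (via E)
G: 19  (via I)
D: 21  (via G)
A: 23  (via G)
H: 23  (via I)
B: 27  (via G)
K: 27  (via F)
L: 31  (via K)
C: 32  (via D)
Shortest route: E–I–G–D–C = 32.

32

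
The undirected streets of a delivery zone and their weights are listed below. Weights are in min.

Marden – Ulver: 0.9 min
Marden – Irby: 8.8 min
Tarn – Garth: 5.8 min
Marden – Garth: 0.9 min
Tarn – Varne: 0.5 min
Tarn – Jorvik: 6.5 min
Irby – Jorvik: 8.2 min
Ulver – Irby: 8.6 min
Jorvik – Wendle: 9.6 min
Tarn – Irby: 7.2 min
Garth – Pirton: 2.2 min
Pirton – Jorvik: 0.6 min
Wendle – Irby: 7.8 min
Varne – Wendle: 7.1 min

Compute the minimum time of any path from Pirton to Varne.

7.6 min

Candidate routes:
Pirton → Jorvik → Tarn → Varne: 0.6+6.5+0.5 = 7.6
Pirton → Garth → Tarn → Varne: 2.2+5.8+0.5 = 8.5
The minimum is 7.6 min via Pirton → Jorvik → Tarn → Varne.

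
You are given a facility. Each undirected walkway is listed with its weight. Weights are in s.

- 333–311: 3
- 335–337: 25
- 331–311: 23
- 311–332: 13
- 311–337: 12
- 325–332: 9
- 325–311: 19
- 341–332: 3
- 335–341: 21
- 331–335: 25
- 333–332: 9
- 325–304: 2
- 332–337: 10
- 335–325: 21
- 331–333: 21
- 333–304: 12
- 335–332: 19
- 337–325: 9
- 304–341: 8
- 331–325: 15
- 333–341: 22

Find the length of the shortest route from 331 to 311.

Enumerating some paths:
331 - 311: 23 = 23
331 - 333 - 311: 21+3 = 24
The minimum is 23 s via 331 - 311.

23 s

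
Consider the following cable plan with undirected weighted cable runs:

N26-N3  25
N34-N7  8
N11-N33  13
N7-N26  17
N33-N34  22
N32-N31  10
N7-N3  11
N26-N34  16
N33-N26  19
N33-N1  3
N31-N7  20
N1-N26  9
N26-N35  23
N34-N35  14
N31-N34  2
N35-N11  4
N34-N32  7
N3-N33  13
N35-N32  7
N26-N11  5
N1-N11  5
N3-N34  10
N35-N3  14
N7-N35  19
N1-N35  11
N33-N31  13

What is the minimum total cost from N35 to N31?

16

Compare a few routes:
N35–N32–N31: 7+10 = 17
N35–N34–N31: 14+2 = 16
The minimum is 16 via N35–N34–N31.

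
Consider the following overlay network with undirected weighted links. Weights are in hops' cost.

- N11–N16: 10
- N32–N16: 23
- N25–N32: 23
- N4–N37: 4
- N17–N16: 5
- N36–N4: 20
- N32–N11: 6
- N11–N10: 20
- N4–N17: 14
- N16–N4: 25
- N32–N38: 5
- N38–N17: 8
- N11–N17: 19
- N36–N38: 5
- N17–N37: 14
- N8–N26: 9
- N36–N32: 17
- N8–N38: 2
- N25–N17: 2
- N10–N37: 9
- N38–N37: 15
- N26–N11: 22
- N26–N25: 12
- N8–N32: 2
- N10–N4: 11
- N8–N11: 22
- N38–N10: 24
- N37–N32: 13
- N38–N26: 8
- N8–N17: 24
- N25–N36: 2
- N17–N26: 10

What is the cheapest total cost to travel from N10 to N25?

25 hops' cost

Running Dijkstra from N10:
N10: 0
N37: 9  (via N10)
N4: 11  (via N10)
N11: 20  (via N10)
N32: 22  (via N37)
N17: 23  (via N37)
N8: 24  (via N32)
N38: 24  (via N10)
N25: 25  (via N17)
Shortest route: N10 → N37 → N17 → N25 = 25 hops' cost.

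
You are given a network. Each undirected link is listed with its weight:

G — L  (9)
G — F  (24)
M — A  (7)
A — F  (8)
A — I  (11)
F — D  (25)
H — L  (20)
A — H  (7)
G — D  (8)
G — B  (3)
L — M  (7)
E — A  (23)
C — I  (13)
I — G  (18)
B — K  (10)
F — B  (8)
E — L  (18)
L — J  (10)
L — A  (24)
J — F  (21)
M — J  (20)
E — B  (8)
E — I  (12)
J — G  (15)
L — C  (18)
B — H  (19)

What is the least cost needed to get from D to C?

35

Compare a few routes:
D–G–I–C: 8+18+13 = 39
D–G–L–C: 8+9+18 = 35
Cheapest is D–G–L–C at 35.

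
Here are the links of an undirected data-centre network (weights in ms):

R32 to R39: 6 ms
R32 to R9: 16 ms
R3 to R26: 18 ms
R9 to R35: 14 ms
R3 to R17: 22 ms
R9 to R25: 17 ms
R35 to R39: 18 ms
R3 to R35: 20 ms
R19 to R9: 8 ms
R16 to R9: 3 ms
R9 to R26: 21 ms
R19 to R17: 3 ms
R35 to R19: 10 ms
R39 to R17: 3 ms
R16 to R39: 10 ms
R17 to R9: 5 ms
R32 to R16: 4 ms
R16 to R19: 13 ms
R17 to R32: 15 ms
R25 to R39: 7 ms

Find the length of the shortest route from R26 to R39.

29 ms

Compare a few routes:
R26 → R9 → R17 → R39: 21+5+3 = 29
R26 → R9 → R16 → R32 → R39: 21+3+4+6 = 34
R26 → R9 → R19 → R17 → R39: 21+8+3+3 = 35
R26 → R9 → R16 → R39: 21+3+10 = 34
The minimum is 29 ms via R26 → R9 → R17 → R39.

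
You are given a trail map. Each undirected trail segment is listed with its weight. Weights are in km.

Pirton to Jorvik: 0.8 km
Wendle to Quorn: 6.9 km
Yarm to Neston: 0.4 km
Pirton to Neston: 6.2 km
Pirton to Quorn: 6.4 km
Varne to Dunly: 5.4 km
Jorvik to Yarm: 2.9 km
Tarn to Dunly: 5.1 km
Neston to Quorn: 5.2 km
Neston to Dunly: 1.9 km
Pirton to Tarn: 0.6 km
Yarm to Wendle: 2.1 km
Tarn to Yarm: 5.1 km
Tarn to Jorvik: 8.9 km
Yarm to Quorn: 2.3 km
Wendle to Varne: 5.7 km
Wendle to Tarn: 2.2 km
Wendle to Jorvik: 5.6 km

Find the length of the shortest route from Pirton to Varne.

8.5 km

Running Dijkstra from Pirton:
Pirton: 0
Tarn: 0.6  (via Pirton)
Jorvik: 0.8  (via Pirton)
Wendle: 2.8  (via Tarn)
Yarm: 3.7  (via Jorvik)
Neston: 4.1  (via Yarm)
Dunly: 5.7  (via Tarn)
Quorn: 6  (via Yarm)
Varne: 8.5  (via Wendle)
Shortest route: Pirton–Tarn–Wendle–Varne = 8.5 km.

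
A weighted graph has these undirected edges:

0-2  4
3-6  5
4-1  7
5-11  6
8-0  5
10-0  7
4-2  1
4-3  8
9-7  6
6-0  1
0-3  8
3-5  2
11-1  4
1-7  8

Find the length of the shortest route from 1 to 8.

Settle nodes by increasing distance from 1:
1: 0
11: 4  (via 1)
4: 7  (via 1)
2: 8  (via 4)
7: 8  (via 1)
5: 10  (via 11)
0: 12  (via 2)
3: 12  (via 5)
6: 13  (via 0)
9: 14  (via 7)
8: 17  (via 0)
Shortest route: 1 → 4 → 2 → 0 → 8 = 17.

17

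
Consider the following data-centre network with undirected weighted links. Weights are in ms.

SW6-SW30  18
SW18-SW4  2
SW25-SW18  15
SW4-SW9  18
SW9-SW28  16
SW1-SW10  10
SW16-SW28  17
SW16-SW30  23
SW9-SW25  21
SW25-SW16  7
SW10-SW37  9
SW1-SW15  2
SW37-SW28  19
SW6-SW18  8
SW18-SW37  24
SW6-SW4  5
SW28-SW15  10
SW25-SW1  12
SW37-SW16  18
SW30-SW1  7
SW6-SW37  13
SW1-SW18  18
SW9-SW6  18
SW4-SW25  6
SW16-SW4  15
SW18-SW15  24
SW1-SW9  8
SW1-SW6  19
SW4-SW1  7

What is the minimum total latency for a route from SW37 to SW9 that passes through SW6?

Best SW37 to SW6: SW37 → SW6 costing 13
Best SW6 to SW9: SW6 → SW9 costing 18
Total via SW6: 13 + 18 = 31 ms.

31 ms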